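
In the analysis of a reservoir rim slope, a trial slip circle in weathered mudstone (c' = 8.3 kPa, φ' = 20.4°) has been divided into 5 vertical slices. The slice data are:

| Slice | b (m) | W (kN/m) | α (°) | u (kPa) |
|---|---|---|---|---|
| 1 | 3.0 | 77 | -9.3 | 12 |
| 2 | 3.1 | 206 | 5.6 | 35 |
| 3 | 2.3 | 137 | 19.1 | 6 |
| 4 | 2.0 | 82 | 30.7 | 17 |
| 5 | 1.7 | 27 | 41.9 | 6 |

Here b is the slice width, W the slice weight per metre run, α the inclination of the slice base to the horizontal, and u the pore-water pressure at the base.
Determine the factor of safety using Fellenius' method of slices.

Ordinary method of slices: FS = Σ[c'·Δl_i + (W_i cosα_i − u_i·Δl_i)·tanφ'] / Σ W_i sinα_i, with Δl_i = b_i / cosα_i.
Slice 1: Δl = 3.0/cos(-9.3°) = 3.040 m; N'_1 = 77·cos(-9.3°) − 12·3.040 = 39.5; c'Δl = 25.23; W sinα = -12.4
Slice 2: Δl = 3.1/cos5.6° = 3.115 m; N'_2 = 206·cos5.6° − 35·3.115 = 96.0; c'Δl = 25.85; W sinα = 20.1
Slice 3: Δl = 2.3/cos19.1° = 2.434 m; N'_3 = 137·cos19.1° − 6·2.434 = 114.9; c'Δl = 20.20; W sinα = 44.8
Slice 4: Δl = 2.0/cos30.7° = 2.326 m; N'_4 = 82·cos30.7° − 17·2.326 = 31.0; c'Δl = 19.31; W sinα = 41.9
Slice 5: Δl = 1.7/cos41.9° = 2.284 m; N'_5 = 27·cos41.9° − 6·2.284 = 6.4; c'Δl = 18.96; W sinα = 18.0
Σc'Δl = 109.5 kN/m; ΣN' = 287.7 kN/m; ΣW sinα = 112.4 kN/m
Resisting = 109.5 + 287.7·tan20.4° = 109.5 + 107.0 = 216.6 kN/m
FS = 216.6 / 112.4 = 1.927

FS = 1.93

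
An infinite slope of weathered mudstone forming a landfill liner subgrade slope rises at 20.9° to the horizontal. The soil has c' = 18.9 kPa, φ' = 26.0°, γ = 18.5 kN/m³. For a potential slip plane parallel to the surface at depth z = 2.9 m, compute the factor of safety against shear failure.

For an infinite slope with a slip plane parallel to the surface (no pore pressure): FS = [c' + γz cos²β tanφ'] / [γz sinβ cosβ].
γz = 18.5·2.9 = 53.65 kN/m²
Numerator = 18.9 + 53.65·cos²20.9°·tan26.0° = 18.9 + 53.65·0.8727·0.4877 = 41.737 kPa
Denominator = 53.65·sin20.9°·cos20.9° = 53.65·0.3567·0.9342 = 17.880 kPa
FS = 41.737 / 17.880 = 2.334

FS = 2.33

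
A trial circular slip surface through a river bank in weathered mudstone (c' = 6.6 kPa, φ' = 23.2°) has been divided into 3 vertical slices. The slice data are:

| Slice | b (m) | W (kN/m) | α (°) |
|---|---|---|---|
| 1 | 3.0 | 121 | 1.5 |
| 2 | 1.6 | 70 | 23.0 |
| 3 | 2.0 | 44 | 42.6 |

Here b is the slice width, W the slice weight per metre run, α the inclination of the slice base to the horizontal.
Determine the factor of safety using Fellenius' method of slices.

FS = 2.36

Ordinary method of slices: FS = Σ[c'·Δl_i + (W_i cosα_i)·tanφ'] / Σ W_i sinα_i, with Δl_i = b_i / cosα_i.
Slice 1: Δl = 3.0/cos1.5° = 3.001 m; N'_1 = 121·cos1.5° = 121.0; c'Δl = 19.81; W sinα = 3.2
Slice 2: Δl = 1.6/cos23.0° = 1.738 m; N'_2 = 70·cos23.0° = 64.4; c'Δl = 11.47; W sinα = 27.4
Slice 3: Δl = 2.0/cos42.6° = 2.717 m; N'_3 = 44·cos42.6° = 32.4; c'Δl = 17.93; W sinα = 29.8
Σc'Δl = 49.2 kN/m; ΣN' = 217.8 kN/m; ΣW sinα = 60.3 kN/m
Resisting = 49.2 + 217.8·tan23.2° = 49.2 + 93.3 = 142.6 kN/m
FS = 142.6 / 60.3 = 2.364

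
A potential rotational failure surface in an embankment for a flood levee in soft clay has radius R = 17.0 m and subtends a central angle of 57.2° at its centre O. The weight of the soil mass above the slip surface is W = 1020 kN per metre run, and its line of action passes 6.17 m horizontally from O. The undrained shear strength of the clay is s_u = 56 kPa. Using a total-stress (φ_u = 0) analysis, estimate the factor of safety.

Taking moments about the centre O, the resisting moment is provided by the undrained shear strength acting along the arc:
Arc length L_a = R·θ = 17.0·(57.2°·π/180) = 17.0·0.9983 = 16.97 m
M_R = s_u·L_a·R = 56·16.97·17.0 = 16156.9 kN·m/m
M_D = W·d = 1020·6.17 = 6293.4 kN·m/m
FS = M_R / M_D = 16156.9 / 6293.4 = 2.567

FS = 2.57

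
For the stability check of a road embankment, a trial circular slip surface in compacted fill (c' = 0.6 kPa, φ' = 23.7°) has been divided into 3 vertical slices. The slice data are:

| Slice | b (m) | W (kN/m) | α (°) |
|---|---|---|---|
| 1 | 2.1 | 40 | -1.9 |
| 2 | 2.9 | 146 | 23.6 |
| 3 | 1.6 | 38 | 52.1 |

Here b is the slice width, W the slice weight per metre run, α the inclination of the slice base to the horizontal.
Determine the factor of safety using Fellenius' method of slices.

FS = 1.05

Ordinary method of slices: FS = Σ[c'·Δl_i + (W_i cosα_i)·tanφ'] / Σ W_i sinα_i, with Δl_i = b_i / cosα_i.
Slice 1: Δl = 2.1/cos(-1.9°) = 2.101 m; N'_1 = 40·cos(-1.9°) = 40.0; c'Δl = 1.26; W sinα = -1.3
Slice 2: Δl = 2.9/cos23.6° = 3.165 m; N'_2 = 146·cos23.6° = 133.8; c'Δl = 1.90; W sinα = 58.5
Slice 3: Δl = 1.6/cos52.1° = 2.605 m; N'_3 = 38·cos52.1° = 23.3; c'Δl = 1.56; W sinα = 30.0
Σc'Δl = 4.7 kN/m; ΣN' = 197.1 kN/m; ΣW sinα = 87.1 kN/m
Resisting = 4.7 + 197.1·tan23.7° = 4.7 + 86.5 = 91.2 kN/m
FS = 91.2 / 87.1 = 1.047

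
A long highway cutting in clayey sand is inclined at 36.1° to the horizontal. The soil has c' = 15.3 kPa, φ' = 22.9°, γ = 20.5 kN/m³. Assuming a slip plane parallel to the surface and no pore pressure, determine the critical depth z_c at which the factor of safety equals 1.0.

z_c = 3.73 m

Setting FS = 1.00 in FS = [c' + γz cos²β tanφ'] / [γz sinβ cosβ] and solving for z:
z = c' / [γ cosβ (FS·sinβ − cosβ·tanφ')]
  = 15.3 / [20.5·cos36.1°·(1.00·sin36.1° − cos36.1°·tan22.9°)]
  = 15.3 / [20.5·0.8080·(1.00·0.5892 − 0.8080·0.4224)]
  = 15.3 / 4.1060 = 3.726 m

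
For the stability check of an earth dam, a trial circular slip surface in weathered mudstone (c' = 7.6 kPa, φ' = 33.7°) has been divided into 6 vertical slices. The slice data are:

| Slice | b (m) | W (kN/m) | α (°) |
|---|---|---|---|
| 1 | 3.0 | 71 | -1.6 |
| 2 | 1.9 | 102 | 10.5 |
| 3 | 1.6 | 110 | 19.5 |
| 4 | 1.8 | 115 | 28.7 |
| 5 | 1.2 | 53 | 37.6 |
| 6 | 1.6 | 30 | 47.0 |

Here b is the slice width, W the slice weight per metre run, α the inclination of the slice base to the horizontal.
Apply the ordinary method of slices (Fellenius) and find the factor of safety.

Ordinary method of slices: FS = Σ[c'·Δl_i + (W_i cosα_i)·tanφ'] / Σ W_i sinα_i, with Δl_i = b_i / cosα_i.
Slice 1: Δl = 3.0/cos(-1.6°) = 3.001 m; N'_1 = 71·cos(-1.6°) = 71.0; c'Δl = 22.81; W sinα = -2.0
Slice 2: Δl = 1.9/cos10.5° = 1.932 m; N'_2 = 102·cos10.5° = 100.3; c'Δl = 14.69; W sinα = 18.6
Slice 3: Δl = 1.6/cos19.5° = 1.697 m; N'_3 = 110·cos19.5° = 103.7; c'Δl = 12.90; W sinα = 36.7
Slice 4: Δl = 1.8/cos28.7° = 2.052 m; N'_4 = 115·cos28.7° = 100.9; c'Δl = 15.60; W sinα = 55.2
Slice 5: Δl = 1.2/cos37.6° = 1.515 m; N'_5 = 53·cos37.6° = 42.0; c'Δl = 11.51; W sinα = 32.3
Slice 6: Δl = 1.6/cos47.0° = 2.346 m; N'_6 = 30·cos47.0° = 20.5; c'Δl = 17.83; W sinα = 21.9
Σc'Δl = 95.3 kN/m; ΣN' = 438.3 kN/m; ΣW sinα = 162.8 kN/m
Resisting = 95.3 + 438.3·tan33.7° = 95.3 + 292.3 = 387.6 kN/m
FS = 387.6 / 162.8 = 2.381

FS = 2.38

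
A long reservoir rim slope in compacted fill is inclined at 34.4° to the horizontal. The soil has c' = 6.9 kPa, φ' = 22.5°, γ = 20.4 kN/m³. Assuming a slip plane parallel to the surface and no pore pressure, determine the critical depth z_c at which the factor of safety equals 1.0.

Setting FS = 1.00 in FS = [c' + γz cos²β tanφ'] / [γz sinβ cosβ] and solving for z:
z = c' / [γ cosβ (FS·sinβ − cosβ·tanφ')]
  = 6.9 / [20.4·cos34.4°·(1.00·sin34.4° − cos34.4°·tan22.5°)]
  = 6.9 / [20.4·0.8251·(1.00·0.5650 − 0.8251·0.4142)]
  = 6.9 / 3.7569 = 1.837 m

z_c = 1.84 m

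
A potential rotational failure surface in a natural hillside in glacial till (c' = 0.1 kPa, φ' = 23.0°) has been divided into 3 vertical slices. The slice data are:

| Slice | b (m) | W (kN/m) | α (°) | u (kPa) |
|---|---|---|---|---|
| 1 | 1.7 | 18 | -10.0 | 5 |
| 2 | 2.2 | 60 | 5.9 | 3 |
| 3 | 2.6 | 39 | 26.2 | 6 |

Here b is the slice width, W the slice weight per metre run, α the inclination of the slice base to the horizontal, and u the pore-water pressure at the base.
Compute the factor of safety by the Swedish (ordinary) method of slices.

FS = 1.70

Ordinary method of slices: FS = Σ[c'·Δl_i + (W_i cosα_i − u_i·Δl_i)·tanφ'] / Σ W_i sinα_i, with Δl_i = b_i / cosα_i.
Slice 1: Δl = 1.7/cos(-10.0°) = 1.726 m; N'_1 = 18·cos(-10.0°) − 5·1.726 = 9.1; c'Δl = 0.17; W sinα = -3.1
Slice 2: Δl = 2.2/cos5.9° = 2.212 m; N'_2 = 60·cos5.9° − 3·2.212 = 53.0; c'Δl = 0.22; W sinα = 6.2
Slice 3: Δl = 2.6/cos26.2° = 2.898 m; N'_3 = 39·cos26.2° − 6·2.898 = 17.6; c'Δl = 0.29; W sinα = 17.2
Σc'Δl = 0.7 kN/m; ΣN' = 79.7 kN/m; ΣW sinα = 20.3 kN/m
Resisting = 0.7 + 79.7·tan23.0° = 0.7 + 33.9 = 34.5 kN/m
FS = 34.5 / 20.3 = 1.705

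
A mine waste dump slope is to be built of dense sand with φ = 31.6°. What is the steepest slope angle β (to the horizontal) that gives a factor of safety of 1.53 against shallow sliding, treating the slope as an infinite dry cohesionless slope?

For an infinite dry cohesionless slope FS = tanφ/tanβ, so tanβ = tanφ / FS.
tanβ = tan31.6° / 1.53 = 0.6152 / 1.53 = 0.4021
β = arctan(0.4021) = 21.90°

β = 21.9°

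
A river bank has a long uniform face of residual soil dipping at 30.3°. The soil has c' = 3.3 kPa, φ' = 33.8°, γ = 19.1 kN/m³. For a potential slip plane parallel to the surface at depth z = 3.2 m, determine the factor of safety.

For an infinite slope with a slip plane parallel to the surface (no pore pressure): FS = [c' + γz cos²β tanφ'] / [γz sinβ cosβ].
γz = 19.1·3.2 = 61.12 kN/m²
Numerator = 3.3 + 61.12·cos²30.3°·tan33.8° = 3.3 + 61.12·0.7455·0.6694 = 33.801 kPa
Denominator = 61.12·sin30.3°·cos30.3° = 61.12·0.5045·0.8634 = 26.624 kPa
FS = 33.801 / 26.624 = 1.270

FS = 1.27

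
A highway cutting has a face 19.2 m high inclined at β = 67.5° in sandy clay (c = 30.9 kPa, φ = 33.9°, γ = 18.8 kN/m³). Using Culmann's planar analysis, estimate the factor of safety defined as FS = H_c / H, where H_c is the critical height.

FS = 1.57

H_c = (4c/γ) · sinβ cosφ / [1 − cos(β − φ)]
    = (4·30.9/18.8) · sin67.5°·cos33.9° / [1 − cos33.6°]
    = 6.574 · 0.7668 / 0.1671 = 30.17 m
FS = H_c / H = 30.17 / 19.2 = 1.572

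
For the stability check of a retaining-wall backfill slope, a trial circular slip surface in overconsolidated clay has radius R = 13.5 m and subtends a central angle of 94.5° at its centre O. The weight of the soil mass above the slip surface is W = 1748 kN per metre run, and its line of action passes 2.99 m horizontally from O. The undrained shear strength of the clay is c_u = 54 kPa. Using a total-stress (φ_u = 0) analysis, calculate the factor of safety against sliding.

FS = 3.11

Taking moments about the centre O, the resisting moment is provided by the undrained shear strength acting along the arc:
Arc length L_a = R·θ = 13.5·(94.5°·π/180) = 13.5·1.6493 = 22.27 m
M_R = c_u·L_a·R = 54·22.27·13.5 = 16231.9 kN·m/m
M_D = W·d = 1748·2.99 = 5226.5 kN·m/m
FS = M_R / M_D = 16231.9 / 5226.5 = 3.106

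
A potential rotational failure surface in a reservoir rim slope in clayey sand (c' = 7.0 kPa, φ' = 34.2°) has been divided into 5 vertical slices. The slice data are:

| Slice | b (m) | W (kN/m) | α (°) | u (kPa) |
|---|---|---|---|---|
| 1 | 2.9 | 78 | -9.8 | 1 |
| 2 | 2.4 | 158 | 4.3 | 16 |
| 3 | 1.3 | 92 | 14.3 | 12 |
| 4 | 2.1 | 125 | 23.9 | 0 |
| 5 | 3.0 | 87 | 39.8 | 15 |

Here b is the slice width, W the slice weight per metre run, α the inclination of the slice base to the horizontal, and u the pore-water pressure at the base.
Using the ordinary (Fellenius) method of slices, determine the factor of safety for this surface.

Ordinary method of slices: FS = Σ[c'·Δl_i + (W_i cosα_i − u_i·Δl_i)·tanφ'] / Σ W_i sinα_i, with Δl_i = b_i / cosα_i.
Slice 1: Δl = 2.9/cos(-9.8°) = 2.943 m; N'_1 = 78·cos(-9.8°) − 1·2.943 = 73.9; c'Δl = 20.60; W sinα = -13.3
Slice 2: Δl = 2.4/cos4.3° = 2.407 m; N'_2 = 158·cos4.3° − 16·2.407 = 119.0; c'Δl = 16.85; W sinα = 11.8
Slice 3: Δl = 1.3/cos14.3° = 1.342 m; N'_3 = 92·cos14.3° − 12·1.342 = 73.1; c'Δl = 9.39; W sinα = 22.7
Slice 4: Δl = 2.1/cos23.9° = 2.297 m; N'_4 = 125·cos23.9° − 0·2.297 = 114.3; c'Δl = 16.08; W sinα = 50.6
Slice 5: Δl = 3.0/cos39.8° = 3.905 m; N'_5 = 87·cos39.8° − 15·3.905 = 8.3; c'Δl = 27.33; W sinα = 55.7
Σc'Δl = 90.3 kN/m; ΣN' = 388.6 kN/m; ΣW sinα = 127.6 kN/m
Resisting = 90.3 + 388.6·tan34.2° = 90.3 + 264.1 = 354.3 kN/m
FS = 354.3 / 127.6 = 2.776

FS = 2.78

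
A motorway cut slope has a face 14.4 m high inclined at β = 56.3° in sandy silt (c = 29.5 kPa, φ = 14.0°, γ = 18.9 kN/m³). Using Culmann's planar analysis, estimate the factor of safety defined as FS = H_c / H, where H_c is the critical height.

FS = 1.34

H_c = (4c/γ) · sinβ cosφ / [1 − cos(β − φ)]
    = (4·29.5/18.9) · sin56.3°·cos14.0° / [1 − cos42.3°]
    = 6.243 · 0.8072 / 0.2604 = 19.36 m
FS = H_c / H = 19.36 / 14.4 = 1.344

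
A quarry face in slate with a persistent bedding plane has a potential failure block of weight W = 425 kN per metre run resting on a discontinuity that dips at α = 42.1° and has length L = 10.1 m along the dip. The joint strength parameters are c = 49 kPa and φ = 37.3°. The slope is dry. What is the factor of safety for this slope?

FS = 2.58

Resolving the block weight along and normal to the plane and applying the Mohr–Coulomb strength on the joint:
N' = W cosα = 425·cos42.1° = 315.3 kN/m
Driving force T = W sinα = 425·sin42.1° = 284.9 kN/m
Resisting force R = c·L + N'·tanφ = 49·10.1 + 315.3·tan37.3° = 494.9 + 240.2 = 735.1 kN/m
FS = R / T = 735.1 / 284.9 = 2.580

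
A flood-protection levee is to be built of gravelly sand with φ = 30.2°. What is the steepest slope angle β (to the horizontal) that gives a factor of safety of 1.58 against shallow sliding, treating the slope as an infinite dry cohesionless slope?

For an infinite dry cohesionless slope FS = tanφ/tanβ, so tanβ = tanφ / FS.
tanβ = tan30.2° / 1.58 = 0.5820 / 1.58 = 0.3684
β = arctan(0.3684) = 20.22°

β = 20.2°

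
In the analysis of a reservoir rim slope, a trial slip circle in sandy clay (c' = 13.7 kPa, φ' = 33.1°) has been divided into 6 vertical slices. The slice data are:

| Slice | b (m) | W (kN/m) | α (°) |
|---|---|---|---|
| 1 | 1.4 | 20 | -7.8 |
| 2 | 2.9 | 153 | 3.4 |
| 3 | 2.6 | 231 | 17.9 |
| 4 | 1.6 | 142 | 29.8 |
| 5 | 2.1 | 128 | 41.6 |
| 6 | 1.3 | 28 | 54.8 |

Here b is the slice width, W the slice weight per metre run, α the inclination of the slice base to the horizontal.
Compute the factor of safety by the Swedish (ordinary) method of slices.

FS = 2.35

Ordinary method of slices: FS = Σ[c'·Δl_i + (W_i cosα_i)·tanφ'] / Σ W_i sinα_i, with Δl_i = b_i / cosα_i.
Slice 1: Δl = 1.4/cos(-7.8°) = 1.413 m; N'_1 = 20·cos(-7.8°) = 19.8; c'Δl = 19.36; W sinα = -2.7
Slice 2: Δl = 2.9/cos3.4° = 2.905 m; N'_2 = 153·cos3.4° = 152.7; c'Δl = 39.80; W sinα = 9.1
Slice 3: Δl = 2.6/cos17.9° = 2.732 m; N'_3 = 231·cos17.9° = 219.8; c'Δl = 37.43; W sinα = 71.0
Slice 4: Δl = 1.6/cos29.8° = 1.844 m; N'_4 = 142·cos29.8° = 123.2; c'Δl = 25.26; W sinα = 70.6
Slice 5: Δl = 2.1/cos41.6° = 2.808 m; N'_5 = 128·cos41.6° = 95.7; c'Δl = 38.47; W sinα = 85.0
Slice 6: Δl = 1.3/cos54.8° = 2.255 m; N'_6 = 28·cos54.8° = 16.1; c'Δl = 30.90; W sinα = 22.9
Σc'Δl = 191.2 kN/m; ΣN' = 627.4 kN/m; ΣW sinα = 255.8 kN/m
Resisting = 191.2 + 627.4·tan33.1° = 191.2 + 409.0 = 600.2 kN/m
FS = 600.2 / 255.8 = 2.347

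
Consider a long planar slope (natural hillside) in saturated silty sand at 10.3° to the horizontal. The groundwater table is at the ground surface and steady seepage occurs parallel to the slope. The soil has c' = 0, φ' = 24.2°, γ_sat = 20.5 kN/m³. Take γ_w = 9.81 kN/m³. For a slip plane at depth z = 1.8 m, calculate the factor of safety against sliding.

FS = 1.29

With seepage parallel to the slope and the water table at the surface, the effective normal stress on the slip plane uses the buoyant unit weight γ' = γ_sat − γ_w while the driving shear stress uses γ_sat:
FS = [c' + γ' z cos²β tanφ'] / [γ_sat z sinβ cosβ]
(For c' = 0 this reduces to FS = (γ'/γ_sat)·tanφ'/tanβ.)
γ' = 20.5 − 9.81 = 10.69 kN/m³
Numerator = 0.0 + 10.69·1.8·cos²10.3°·tan24.2° = 0.0 + 10.69·1.8·0.9680·0.4494 = 8.371 kPa
Denominator = 20.5·1.8·sin10.3°·cos10.3° = 20.5·1.8·0.1788·0.9839 = 6.491 kPa
FS = 8.371 / 6.491 = 1.290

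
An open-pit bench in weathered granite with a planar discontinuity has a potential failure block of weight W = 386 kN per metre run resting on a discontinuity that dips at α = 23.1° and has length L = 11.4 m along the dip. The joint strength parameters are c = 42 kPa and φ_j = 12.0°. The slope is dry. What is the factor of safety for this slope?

FS = 3.66

Resolving the block weight along and normal to the plane and applying the Mohr–Coulomb strength on the joint:
N' = W cosα = 386·cos23.1° = 355.1 kN/m
Driving force T = W sinα = 386·sin23.1° = 151.4 kN/m
Resisting force R = c·L + N'·tanφ_j = 42·11.4 + 355.1·tan12.0° = 478.8 + 75.5 = 554.3 kN/m
FS = R / T = 554.3 / 151.4 = 3.660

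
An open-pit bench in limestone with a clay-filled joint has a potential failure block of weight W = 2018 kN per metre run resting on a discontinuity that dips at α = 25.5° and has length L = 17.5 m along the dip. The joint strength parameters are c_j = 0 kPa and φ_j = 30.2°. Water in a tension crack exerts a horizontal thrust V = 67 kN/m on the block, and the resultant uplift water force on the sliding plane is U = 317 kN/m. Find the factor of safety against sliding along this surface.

FS = 0.92

Resolving the block weight along and normal to the plane and applying the Mohr–Coulomb strength on the joint:
N' = W cosα − U − V sinα = 2018·cos25.5° − 317 − 67·sin25.5° = 1475.6 kN/m
Driving force T = W sinα + V cosα = 2018·sin25.5° + 67·cos25.5° = 929.2 kN/m
Resisting force R = c_j·L + N'·tanφ_j = 0·17.5 + 1475.6·tan30.2° = 0.0 + 858.8 = 858.8 kN/m
FS = R / T = 858.8 / 929.2 = 0.924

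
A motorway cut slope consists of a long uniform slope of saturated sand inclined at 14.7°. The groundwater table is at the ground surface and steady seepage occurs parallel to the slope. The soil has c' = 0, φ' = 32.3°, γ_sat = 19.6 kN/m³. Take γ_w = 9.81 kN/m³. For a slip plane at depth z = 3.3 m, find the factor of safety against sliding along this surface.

FS = 1.20

With seepage parallel to the slope and the water table at the surface, the effective normal stress on the slip plane uses the buoyant unit weight γ' = γ_sat − γ_w while the driving shear stress uses γ_sat:
FS = [c' + γ' z cos²β tanφ'] / [γ_sat z sinβ cosβ]
(For c' = 0 this reduces to FS = (γ'/γ_sat)·tanφ'/tanβ.)
γ' = 19.6 − 9.81 = 9.79 kN/m³
Numerator = 0.0 + 9.79·3.3·cos²14.7°·tan32.3° = 0.0 + 9.79·3.3·0.9356·0.6322 = 19.108 kPa
Denominator = 19.6·3.3·sin14.7°·cos14.7° = 19.6·3.3·0.2538·0.9673 = 15.876 kPa
FS = 19.108 / 15.876 = 1.204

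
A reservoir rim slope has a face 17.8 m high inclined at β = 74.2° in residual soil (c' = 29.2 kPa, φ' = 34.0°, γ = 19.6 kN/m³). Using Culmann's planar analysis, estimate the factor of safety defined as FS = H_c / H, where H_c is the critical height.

H_c = (4c'/γ) · sinβ cosφ' / [1 − cos(β − φ')]
    = (4·29.2/19.6) · sin74.2°·cos34.0° / [1 − cos40.2°]
    = 5.959 · 0.7977 / 0.2362 = 20.13 m
FS = H_c / H = 20.13 / 17.8 = 1.131

FS = 1.13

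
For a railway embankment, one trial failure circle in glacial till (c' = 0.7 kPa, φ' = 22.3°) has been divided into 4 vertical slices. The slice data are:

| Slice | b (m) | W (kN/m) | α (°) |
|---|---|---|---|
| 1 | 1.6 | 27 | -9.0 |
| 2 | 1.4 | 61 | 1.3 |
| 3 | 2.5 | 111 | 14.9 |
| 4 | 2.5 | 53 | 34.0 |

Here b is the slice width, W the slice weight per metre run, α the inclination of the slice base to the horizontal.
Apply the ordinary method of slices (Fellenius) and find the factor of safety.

Ordinary method of slices: FS = Σ[c'·Δl_i + (W_i cosα_i)·tanφ'] / Σ W_i sinα_i, with Δl_i = b_i / cosα_i.
Slice 1: Δl = 1.6/cos(-9.0°) = 1.620 m; N'_1 = 27·cos(-9.0°) = 26.7; c'Δl = 1.13; W sinα = -4.2
Slice 2: Δl = 1.4/cos1.3° = 1.400 m; N'_2 = 61·cos1.3° = 61.0; c'Δl = 0.98; W sinα = 1.4
Slice 3: Δl = 2.5/cos14.9° = 2.587 m; N'_3 = 111·cos14.9° = 107.3; c'Δl = 1.81; W sinα = 28.5
Slice 4: Δl = 2.5/cos34.0° = 3.016 m; N'_4 = 53·cos34.0° = 43.9; c'Δl = 2.11; W sinα = 29.6
Σc'Δl = 6.0 kN/m; ΣN' = 238.9 kN/m; ΣW sinα = 55.3 kN/m
Resisting = 6.0 + 238.9·tan22.3° = 6.0 + 98.0 = 104.0 kN/m
FS = 104.0 / 55.3 = 1.879

FS = 1.88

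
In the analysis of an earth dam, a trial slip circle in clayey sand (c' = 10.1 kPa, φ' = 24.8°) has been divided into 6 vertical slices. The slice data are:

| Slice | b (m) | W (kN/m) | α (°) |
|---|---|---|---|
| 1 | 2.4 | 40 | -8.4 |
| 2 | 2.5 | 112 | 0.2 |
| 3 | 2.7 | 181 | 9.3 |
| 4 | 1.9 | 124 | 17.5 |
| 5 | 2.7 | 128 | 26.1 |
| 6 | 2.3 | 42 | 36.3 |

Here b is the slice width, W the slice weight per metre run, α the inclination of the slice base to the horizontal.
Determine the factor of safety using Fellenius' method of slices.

Ordinary method of slices: FS = Σ[c'·Δl_i + (W_i cosα_i)·tanφ'] / Σ W_i sinα_i, with Δl_i = b_i / cosα_i.
Slice 1: Δl = 2.4/cos(-8.4°) = 2.426 m; N'_1 = 40·cos(-8.4°) = 39.6; c'Δl = 24.50; W sinα = -5.8
Slice 2: Δl = 2.5/cos0.2° = 2.500 m; N'_2 = 112·cos0.2° = 112.0; c'Δl = 25.25; W sinα = 0.4
Slice 3: Δl = 2.7/cos9.3° = 2.736 m; N'_3 = 181·cos9.3° = 178.6; c'Δl = 27.63; W sinα = 29.3
Slice 4: Δl = 1.9/cos17.5° = 1.992 m; N'_4 = 124·cos17.5° = 118.3; c'Δl = 20.12; W sinα = 37.3
Slice 5: Δl = 2.7/cos26.1° = 3.007 m; N'_5 = 128·cos26.1° = 114.9; c'Δl = 30.37; W sinα = 56.3
Slice 6: Δl = 2.3/cos36.3° = 2.854 m; N'_6 = 42·cos36.3° = 33.8; c'Δl = 28.82; W sinα = 24.9
Σc'Δl = 156.7 kN/m; ΣN' = 597.2 kN/m; ΣW sinα = 142.3 kN/m
Resisting = 156.7 + 597.2·tan24.8° = 156.7 + 276.0 = 432.7 kN/m
FS = 432.7 / 142.3 = 3.041

FS = 3.04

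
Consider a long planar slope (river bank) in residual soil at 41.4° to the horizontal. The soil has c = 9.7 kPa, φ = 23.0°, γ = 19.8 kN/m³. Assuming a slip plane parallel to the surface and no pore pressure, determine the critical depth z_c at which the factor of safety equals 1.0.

z_c = 1.90 m

Setting FS = 1.00 in FS = [c + γz cos²β tanφ] / [γz sinβ cosβ] and solving for z:
z = c / [γ cosβ (FS·sinβ − cosβ·tanφ)]
  = 9.7 / [19.8·cos41.4°·(1.00·sin41.4° − cos41.4°·tan23.0°)]
  = 9.7 / [19.8·0.7501·(1.00·0.6613 − 0.7501·0.4245)]
  = 9.7 / 5.0929 = 1.905 m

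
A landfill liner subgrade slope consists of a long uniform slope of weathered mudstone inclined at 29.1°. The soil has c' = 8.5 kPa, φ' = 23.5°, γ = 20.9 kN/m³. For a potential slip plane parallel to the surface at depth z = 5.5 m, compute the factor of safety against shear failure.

FS = 0.96

For an infinite slope with a slip plane parallel to the surface (no pore pressure): FS = [c' + γz cos²β tanφ'] / [γz sinβ cosβ].
γz = 20.9·5.5 = 114.95 kN/m²
Numerator = 8.5 + 114.95·cos²29.1°·tan23.5° = 8.5 + 114.95·0.7635·0.4348 = 46.660 kPa
Denominator = 114.95·sin29.1°·cos29.1° = 114.95·0.4863·0.8738 = 48.848 kPa
FS = 46.660 / 48.848 = 0.955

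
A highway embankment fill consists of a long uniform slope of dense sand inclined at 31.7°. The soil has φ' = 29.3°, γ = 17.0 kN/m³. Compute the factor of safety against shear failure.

For a dry cohesionless infinite slope the factor of safety is FS = tanφ' / tanβ.
FS = tan29.3° / tan31.7° = 0.5612 / 0.6176 = 0.909

FS = 0.91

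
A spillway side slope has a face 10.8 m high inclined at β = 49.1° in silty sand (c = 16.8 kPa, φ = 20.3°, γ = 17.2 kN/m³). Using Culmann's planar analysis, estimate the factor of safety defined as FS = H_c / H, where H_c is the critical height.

FS = 2.07

H_c = (4c/γ) · sinβ cosφ / [1 − cos(β − φ)]
    = (4·16.8/17.2) · sin49.1°·cos20.3° / [1 − cos28.8°]
    = 3.907 · 0.7089 / 0.1237 = 22.39 m
FS = H_c / H = 22.39 / 10.8 = 2.073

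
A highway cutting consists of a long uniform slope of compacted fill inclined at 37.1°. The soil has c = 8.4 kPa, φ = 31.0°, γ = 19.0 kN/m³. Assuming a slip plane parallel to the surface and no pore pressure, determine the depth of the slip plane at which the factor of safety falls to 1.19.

z = 2.32 m

Setting FS = 1.19 in FS = [c + γz cos²β tanφ] / [γz sinβ cosβ] and solving for z:
z = c / [γ cosβ (FS·sinβ − cosβ·tanφ)]
  = 8.4 / [19.0·cos37.1°·(1.19·sin37.1° − cos37.1°·tan31.0°)]
  = 8.4 / [19.0·0.7976·(1.19·0.6032 − 0.7976·0.6009)]
  = 8.4 / 3.6155 = 2.323 m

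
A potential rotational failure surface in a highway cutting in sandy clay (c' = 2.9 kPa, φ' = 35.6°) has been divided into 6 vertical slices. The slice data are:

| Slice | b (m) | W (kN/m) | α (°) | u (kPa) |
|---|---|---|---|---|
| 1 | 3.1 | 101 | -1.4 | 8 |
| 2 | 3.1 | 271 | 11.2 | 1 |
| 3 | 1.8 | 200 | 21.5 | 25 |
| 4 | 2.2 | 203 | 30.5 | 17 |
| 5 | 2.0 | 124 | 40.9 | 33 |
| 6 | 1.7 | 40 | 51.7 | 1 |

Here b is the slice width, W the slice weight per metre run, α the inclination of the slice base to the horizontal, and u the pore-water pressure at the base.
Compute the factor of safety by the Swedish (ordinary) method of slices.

Ordinary method of slices: FS = Σ[c'·Δl_i + (W_i cosα_i − u_i·Δl_i)·tanφ'] / Σ W_i sinα_i, with Δl_i = b_i / cosα_i.
Slice 1: Δl = 3.1/cos(-1.4°) = 3.101 m; N'_1 = 101·cos(-1.4°) − 8·3.101 = 76.2; c'Δl = 8.99; W sinα = -2.5
Slice 2: Δl = 3.1/cos11.2° = 3.160 m; N'_2 = 271·cos11.2° − 1·3.160 = 262.7; c'Δl = 9.16; W sinα = 52.6
Slice 3: Δl = 1.8/cos21.5° = 1.935 m; N'_3 = 200·cos21.5° − 25·1.935 = 137.7; c'Δl = 5.61; W sinα = 73.3
Slice 4: Δl = 2.2/cos30.5° = 2.553 m; N'_4 = 203·cos30.5° − 17·2.553 = 131.5; c'Δl = 7.40; W sinα = 103.0
Slice 5: Δl = 2.0/cos40.9° = 2.646 m; N'_5 = 124·cos40.9° − 33·2.646 = 6.4; c'Δl = 7.67; W sinα = 81.2
Slice 6: Δl = 1.7/cos51.7° = 2.743 m; N'_6 = 40·cos51.7° − 1·2.743 = 22.0; c'Δl = 7.95; W sinα = 31.4
Σc'Δl = 46.8 kN/m; ΣN' = 636.5 kN/m; ΣW sinα = 339.1 kN/m
Resisting = 46.8 + 636.5·tan35.6° = 46.8 + 455.7 = 502.5 kN/m
FS = 502.5 / 339.1 = 1.482

FS = 1.48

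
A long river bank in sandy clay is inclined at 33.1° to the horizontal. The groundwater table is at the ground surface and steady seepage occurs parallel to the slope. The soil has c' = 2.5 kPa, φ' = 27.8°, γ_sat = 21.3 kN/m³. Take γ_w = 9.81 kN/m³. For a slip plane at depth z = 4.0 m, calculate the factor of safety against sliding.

FS = 0.50

With seepage parallel to the slope and the water table at the surface, the effective normal stress on the slip plane uses the buoyant unit weight γ' = γ_sat − γ_w while the driving shear stress uses γ_sat:
FS = [c' + γ' z cos²β tanφ'] / [γ_sat z sinβ cosβ]
γ' = 21.3 − 9.81 = 11.49 kN/m³
Numerator = 2.5 + 11.49·4.0·cos²33.1°·tan27.8° = 2.5 + 11.49·4.0·0.7018·0.5272 = 19.505 kPa
Denominator = 21.3·4.0·sin33.1°·cos33.1° = 21.3·4.0·0.5461·0.8377 = 38.977 kPa
FS = 19.505 / 38.977 = 0.500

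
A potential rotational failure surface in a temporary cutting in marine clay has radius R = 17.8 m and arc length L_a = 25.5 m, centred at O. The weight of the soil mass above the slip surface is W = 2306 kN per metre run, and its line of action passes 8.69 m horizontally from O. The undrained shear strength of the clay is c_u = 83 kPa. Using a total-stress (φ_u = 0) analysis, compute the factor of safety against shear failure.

FS = 1.88

Taking moments about the centre O, the resisting moment is provided by the undrained shear strength acting along the arc:
M_R = c_u·L_a·R = 83·25.50·17.8 = 37673.7 kN·m/m
M_D = W·d = 2306·8.69 = 20039.1 kN·m/m
FS = M_R / M_D = 37673.7 / 20039.1 = 1.880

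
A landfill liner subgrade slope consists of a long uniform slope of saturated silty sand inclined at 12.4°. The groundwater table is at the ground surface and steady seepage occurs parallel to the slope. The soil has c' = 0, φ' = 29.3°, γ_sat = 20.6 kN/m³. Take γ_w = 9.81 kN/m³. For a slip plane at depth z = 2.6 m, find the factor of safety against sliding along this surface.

FS = 1.34

With seepage parallel to the slope and the water table at the surface, the effective normal stress on the slip plane uses the buoyant unit weight γ' = γ_sat − γ_w while the driving shear stress uses γ_sat:
FS = [c' + γ' z cos²β tanφ'] / [γ_sat z sinβ cosβ]
(For c' = 0 this reduces to FS = (γ'/γ_sat)·tanφ'/tanβ.)
γ' = 20.6 − 9.81 = 10.79 kN/m³
Numerator = 0.0 + 10.79·2.6·cos²12.4°·tan29.3° = 0.0 + 10.79·2.6·0.9539·0.5612 = 15.017 kPa
Denominator = 20.6·2.6·sin12.4°·cos12.4° = 20.6·2.6·0.2147·0.9767 = 11.233 kPa
FS = 15.017 / 11.233 = 1.337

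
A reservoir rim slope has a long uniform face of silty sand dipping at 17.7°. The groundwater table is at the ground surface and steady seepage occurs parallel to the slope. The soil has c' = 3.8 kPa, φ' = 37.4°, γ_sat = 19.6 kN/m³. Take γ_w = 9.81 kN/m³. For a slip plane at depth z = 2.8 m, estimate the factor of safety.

With seepage parallel to the slope and the water table at the surface, the effective normal stress on the slip plane uses the buoyant unit weight γ' = γ_sat − γ_w while the driving shear stress uses γ_sat:
FS = [c' + γ' z cos²β tanφ'] / [γ_sat z sinβ cosβ]
γ' = 19.6 − 9.81 = 9.79 kN/m³
Numerator = 3.8 + 9.79·2.8·cos²17.7°·tan37.4° = 3.8 + 9.79·2.8·0.9076·0.7646 = 22.821 kPa
Denominator = 19.6·2.8·sin17.7°·cos17.7° = 19.6·2.8·0.3040·0.9527 = 15.895 kPa
FS = 22.821 / 15.895 = 1.436

FS = 1.44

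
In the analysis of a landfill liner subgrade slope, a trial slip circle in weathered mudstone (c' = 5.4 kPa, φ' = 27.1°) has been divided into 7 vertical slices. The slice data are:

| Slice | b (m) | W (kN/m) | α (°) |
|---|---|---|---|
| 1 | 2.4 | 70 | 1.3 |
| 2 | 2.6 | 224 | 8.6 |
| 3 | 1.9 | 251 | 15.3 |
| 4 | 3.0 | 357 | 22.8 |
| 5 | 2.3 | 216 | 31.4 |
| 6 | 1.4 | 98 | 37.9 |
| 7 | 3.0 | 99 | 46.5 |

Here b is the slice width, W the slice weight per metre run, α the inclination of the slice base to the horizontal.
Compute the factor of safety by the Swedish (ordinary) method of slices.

FS = 1.47

Ordinary method of slices: FS = Σ[c'·Δl_i + (W_i cosα_i)·tanφ'] / Σ W_i sinα_i, with Δl_i = b_i / cosα_i.
Slice 1: Δl = 2.4/cos1.3° = 2.401 m; N'_1 = 70·cos1.3° = 70.0; c'Δl = 12.96; W sinα = 1.6
Slice 2: Δl = 2.6/cos8.6° = 2.630 m; N'_2 = 224·cos8.6° = 221.5; c'Δl = 14.20; W sinα = 33.5
Slice 3: Δl = 1.9/cos15.3° = 1.970 m; N'_3 = 251·cos15.3° = 242.1; c'Δl = 10.64; W sinα = 66.2
Slice 4: Δl = 3.0/cos22.8° = 3.254 m; N'_4 = 357·cos22.8° = 329.1; c'Δl = 17.57; W sinα = 138.3
Slice 5: Δl = 2.3/cos31.4° = 2.695 m; N'_5 = 216·cos31.4° = 184.4; c'Δl = 14.55; W sinα = 112.5
Slice 6: Δl = 1.4/cos37.9° = 1.774 m; N'_6 = 98·cos37.9° = 77.3; c'Δl = 9.58; W sinα = 60.2
Slice 7: Δl = 3.0/cos46.5° = 4.358 m; N'_7 = 99·cos46.5° = 68.1; c'Δl = 23.53; W sinα = 71.8
Σc'Δl = 103.0 kN/m; ΣN' = 1192.5 kN/m; ΣW sinα = 484.2 kN/m
Resisting = 103.0 + 1192.5·tan27.1° = 103.0 + 610.2 = 713.3 kN/m
FS = 713.3 / 484.2 = 1.473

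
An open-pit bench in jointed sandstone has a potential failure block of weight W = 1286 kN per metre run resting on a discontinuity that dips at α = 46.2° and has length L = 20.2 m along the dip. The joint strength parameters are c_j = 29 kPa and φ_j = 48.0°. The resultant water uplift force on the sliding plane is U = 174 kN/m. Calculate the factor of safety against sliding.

FS = 1.49

Resolving the block weight along and normal to the plane and applying the Mohr–Coulomb strength on the joint:
N' = W cosα − U = 1286·cos46.2° − 174 = 716.1 kN/m
Driving force T = W sinα = 1286·sin46.2° = 928.2 kN/m
Resisting force R = c_j·L + N'·tanφ_j = 29·20.2 + 716.1·tan48.0° = 585.8 + 795.3 = 1381.1 kN/m
FS = R / T = 1381.1 / 928.2 = 1.488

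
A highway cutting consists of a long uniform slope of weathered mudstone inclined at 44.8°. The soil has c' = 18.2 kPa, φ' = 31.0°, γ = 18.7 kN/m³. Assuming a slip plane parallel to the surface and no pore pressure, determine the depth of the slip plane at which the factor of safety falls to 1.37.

z = 2.54 m

Setting FS = 1.37 in FS = [c' + γz cos²β tanφ'] / [γz sinβ cosβ] and solving for z:
z = c' / [γ cosβ (FS·sinβ − cosβ·tanφ')]
  = 18.2 / [18.7·cos44.8°·(1.37·sin44.8° − cos44.8°·tan31.0°)]
  = 18.2 / [18.7·0.7096·(1.37·0.7046 − 0.7096·0.6009)]
  = 18.2 / 7.1519 = 2.545 m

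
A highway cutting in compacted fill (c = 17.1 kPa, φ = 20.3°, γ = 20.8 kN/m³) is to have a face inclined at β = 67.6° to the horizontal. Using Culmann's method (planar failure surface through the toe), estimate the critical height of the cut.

Culmann's analysis gives the critical failure plane at α_cr = (β + φ)/2 = (67.6 + 20.3)/2 = 43.9°, and the critical height
H_c = (4c/γ) · sinβ cosφ / [1 − cos(β − φ)]
    = (4·17.1/20.8) · sin67.6°·cos20.3° / [1 − cos(47.3°)]
    = 3.288 · 0.9245·0.9379 / [1 − 0.6782]
    = 3.288 · 0.8671 / 0.3218
    = 8.86 m

H_c = 8.86 m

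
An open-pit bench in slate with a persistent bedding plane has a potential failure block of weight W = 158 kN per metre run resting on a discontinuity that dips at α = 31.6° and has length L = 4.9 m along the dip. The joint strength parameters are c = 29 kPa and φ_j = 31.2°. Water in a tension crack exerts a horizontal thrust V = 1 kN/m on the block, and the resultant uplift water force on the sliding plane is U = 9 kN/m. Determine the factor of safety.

FS = 2.60

Resolving the block weight along and normal to the plane and applying the Mohr–Coulomb strength on the joint:
N' = W cosα − U − V sinα = 158·cos31.6° − 9 − 1·sin31.6° = 125.0 kN/m
Driving force T = W sinα + V cosα = 158·sin31.6° + 1·cos31.6° = 83.6 kN/m
Resisting force R = c·L + N'·tanφ_j = 29·4.9 + 125.0·tan31.2° = 142.1 + 75.7 = 217.8 kN/m
FS = R / T = 217.8 / 83.6 = 2.604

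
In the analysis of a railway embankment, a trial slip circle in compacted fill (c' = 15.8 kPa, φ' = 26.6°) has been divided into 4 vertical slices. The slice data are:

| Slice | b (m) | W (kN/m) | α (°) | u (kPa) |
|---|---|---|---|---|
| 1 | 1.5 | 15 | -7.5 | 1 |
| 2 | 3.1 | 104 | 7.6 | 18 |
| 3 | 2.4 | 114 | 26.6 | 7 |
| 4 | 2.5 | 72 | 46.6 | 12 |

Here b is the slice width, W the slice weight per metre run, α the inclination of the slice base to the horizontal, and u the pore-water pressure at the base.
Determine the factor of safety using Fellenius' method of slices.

Ordinary method of slices: FS = Σ[c'·Δl_i + (W_i cosα_i − u_i·Δl_i)·tanφ'] / Σ W_i sinα_i, with Δl_i = b_i / cosα_i.
Slice 1: Δl = 1.5/cos(-7.5°) = 1.513 m; N'_1 = 15·cos(-7.5°) − 1·1.513 = 13.4; c'Δl = 23.90; W sinα = -2.0
Slice 2: Δl = 3.1/cos7.6° = 3.127 m; N'_2 = 104·cos7.6° − 18·3.127 = 46.8; c'Δl = 49.41; W sinα = 13.8
Slice 3: Δl = 2.4/cos26.6° = 2.684 m; N'_3 = 114·cos26.6° − 7·2.684 = 83.1; c'Δl = 42.41; W sinα = 51.0
Slice 4: Δl = 2.5/cos46.6° = 3.639 m; N'_4 = 72·cos46.6° − 12·3.639 = 5.8; c'Δl = 57.49; W sinα = 52.3
Σc'Δl = 173.2 kN/m; ΣN' = 149.1 kN/m; ΣW sinα = 115.2 kN/m
Resisting = 173.2 + 149.1·tan26.6° = 173.2 + 74.7 = 247.9 kN/m
FS = 247.9 / 115.2 = 2.153

FS = 2.15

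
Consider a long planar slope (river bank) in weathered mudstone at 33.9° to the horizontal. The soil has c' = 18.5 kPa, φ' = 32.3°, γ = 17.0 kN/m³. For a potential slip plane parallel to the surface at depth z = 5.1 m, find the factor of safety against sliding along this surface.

For an infinite slope with a slip plane parallel to the surface (no pore pressure): FS = [c' + γz cos²β tanφ'] / [γz sinβ cosβ].
γz = 17.0·5.1 = 86.70 kN/m²
Numerator = 18.5 + 86.70·cos²33.9°·tan32.3° = 18.5 + 86.70·0.6889·0.6322 = 56.259 kPa
Denominator = 86.70·sin33.9°·cos33.9° = 86.70·0.5577·0.8300 = 40.136 kPa
FS = 56.259 / 40.136 = 1.402

FS = 1.40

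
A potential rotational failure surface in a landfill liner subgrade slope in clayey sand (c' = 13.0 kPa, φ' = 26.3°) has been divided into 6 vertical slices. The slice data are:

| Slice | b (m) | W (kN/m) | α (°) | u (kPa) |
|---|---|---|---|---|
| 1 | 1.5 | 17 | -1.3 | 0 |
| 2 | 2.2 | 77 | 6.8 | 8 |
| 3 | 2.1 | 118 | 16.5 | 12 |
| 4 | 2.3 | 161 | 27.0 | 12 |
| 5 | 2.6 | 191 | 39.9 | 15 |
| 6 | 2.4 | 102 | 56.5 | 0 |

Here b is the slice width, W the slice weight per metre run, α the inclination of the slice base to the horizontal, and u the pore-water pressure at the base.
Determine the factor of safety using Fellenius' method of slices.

FS = 1.31

Ordinary method of slices: FS = Σ[c'·Δl_i + (W_i cosα_i − u_i·Δl_i)·tanφ'] / Σ W_i sinα_i, with Δl_i = b_i / cosα_i.
Slice 1: Δl = 1.5/cos(-1.3°) = 1.500 m; N'_1 = 17·cos(-1.3°) − 0·1.500 = 17.0; c'Δl = 19.51; W sinα = -0.4
Slice 2: Δl = 2.2/cos6.8° = 2.216 m; N'_2 = 77·cos6.8° − 8·2.216 = 58.7; c'Δl = 28.80; W sinα = 9.1
Slice 3: Δl = 2.1/cos16.5° = 2.190 m; N'_3 = 118·cos16.5° − 12·2.190 = 86.9; c'Δl = 28.47; W sinα = 33.5
Slice 4: Δl = 2.3/cos27.0° = 2.581 m; N'_4 = 161·cos27.0° − 12·2.581 = 112.5; c'Δl = 33.56; W sinα = 73.1
Slice 5: Δl = 2.6/cos39.9° = 3.389 m; N'_5 = 191·cos39.9° − 15·3.389 = 95.7; c'Δl = 44.06; W sinα = 122.5
Slice 6: Δl = 2.4/cos56.5° = 4.348 m; N'_6 = 102·cos56.5° − 0·4.348 = 56.3; c'Δl = 56.53; W sinα = 85.1
Σc'Δl = 210.9 kN/m; ΣN' = 427.1 kN/m; ΣW sinα = 322.9 kN/m
Resisting = 210.9 + 427.1·tan26.3° = 210.9 + 211.1 = 422.0 kN/m
FS = 422.0 / 322.9 = 1.307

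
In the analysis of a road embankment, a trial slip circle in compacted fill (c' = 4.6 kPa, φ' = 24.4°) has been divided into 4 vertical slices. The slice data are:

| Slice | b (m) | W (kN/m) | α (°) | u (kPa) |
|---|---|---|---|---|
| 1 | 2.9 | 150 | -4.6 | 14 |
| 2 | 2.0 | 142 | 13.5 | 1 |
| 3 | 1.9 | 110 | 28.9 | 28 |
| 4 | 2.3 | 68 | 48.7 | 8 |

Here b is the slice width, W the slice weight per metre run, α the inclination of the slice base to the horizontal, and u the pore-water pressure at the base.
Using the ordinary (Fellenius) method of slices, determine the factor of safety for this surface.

FS = 1.47

Ordinary method of slices: FS = Σ[c'·Δl_i + (W_i cosα_i − u_i·Δl_i)·tanφ'] / Σ W_i sinα_i, with Δl_i = b_i / cosα_i.
Slice 1: Δl = 2.9/cos(-4.6°) = 2.909 m; N'_1 = 150·cos(-4.6°) − 14·2.909 = 108.8; c'Δl = 13.38; W sinα = -12.0
Slice 2: Δl = 2.0/cos13.5° = 2.057 m; N'_2 = 142·cos13.5° − 1·2.057 = 136.0; c'Δl = 9.46; W sinα = 33.1
Slice 3: Δl = 1.9/cos28.9° = 2.170 m; N'_3 = 110·cos28.9° − 28·2.170 = 35.5; c'Δl = 9.98; W sinα = 53.2
Slice 4: Δl = 2.3/cos48.7° = 3.485 m; N'_4 = 68·cos48.7° − 8·3.485 = 17.0; c'Δl = 16.03; W sinα = 51.1
Σc'Δl = 48.9 kN/m; ΣN' = 297.3 kN/m; ΣW sinα = 125.4 kN/m
Resisting = 48.9 + 297.3·tan24.4° = 48.9 + 134.9 = 183.7 kN/m
FS = 183.7 / 125.4 = 1.466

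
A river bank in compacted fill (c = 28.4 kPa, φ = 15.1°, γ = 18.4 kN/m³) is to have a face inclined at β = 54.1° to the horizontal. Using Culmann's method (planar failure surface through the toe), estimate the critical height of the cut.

Culmann's analysis gives the critical failure plane at α_cr = (β + φ)/2 = (54.1 + 15.1)/2 = 34.6°, and the critical height
H_c = (4c/γ) · sinβ cosφ / [1 − cos(β − φ)]
    = (4·28.4/18.4) · sin54.1°·cos15.1° / [1 − cos(39.0°)]
    = 6.174 · 0.8100·0.9655 / [1 − 0.7771]
    = 6.174 · 0.7821 / 0.2229
    = 21.67 m

H_c = 21.67 m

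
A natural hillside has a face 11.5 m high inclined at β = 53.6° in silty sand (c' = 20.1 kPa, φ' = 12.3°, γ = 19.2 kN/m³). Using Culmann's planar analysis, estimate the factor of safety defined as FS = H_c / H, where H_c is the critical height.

FS = 1.15

H_c = (4c'/γ) · sinβ cosφ' / [1 − cos(β − φ')]
    = (4·20.1/19.2) · sin53.6°·cos12.3° / [1 − cos41.3°]
    = 4.188 · 0.7864 / 0.2487 = 13.24 m
FS = H_c / H = 13.24 / 11.5 = 1.151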